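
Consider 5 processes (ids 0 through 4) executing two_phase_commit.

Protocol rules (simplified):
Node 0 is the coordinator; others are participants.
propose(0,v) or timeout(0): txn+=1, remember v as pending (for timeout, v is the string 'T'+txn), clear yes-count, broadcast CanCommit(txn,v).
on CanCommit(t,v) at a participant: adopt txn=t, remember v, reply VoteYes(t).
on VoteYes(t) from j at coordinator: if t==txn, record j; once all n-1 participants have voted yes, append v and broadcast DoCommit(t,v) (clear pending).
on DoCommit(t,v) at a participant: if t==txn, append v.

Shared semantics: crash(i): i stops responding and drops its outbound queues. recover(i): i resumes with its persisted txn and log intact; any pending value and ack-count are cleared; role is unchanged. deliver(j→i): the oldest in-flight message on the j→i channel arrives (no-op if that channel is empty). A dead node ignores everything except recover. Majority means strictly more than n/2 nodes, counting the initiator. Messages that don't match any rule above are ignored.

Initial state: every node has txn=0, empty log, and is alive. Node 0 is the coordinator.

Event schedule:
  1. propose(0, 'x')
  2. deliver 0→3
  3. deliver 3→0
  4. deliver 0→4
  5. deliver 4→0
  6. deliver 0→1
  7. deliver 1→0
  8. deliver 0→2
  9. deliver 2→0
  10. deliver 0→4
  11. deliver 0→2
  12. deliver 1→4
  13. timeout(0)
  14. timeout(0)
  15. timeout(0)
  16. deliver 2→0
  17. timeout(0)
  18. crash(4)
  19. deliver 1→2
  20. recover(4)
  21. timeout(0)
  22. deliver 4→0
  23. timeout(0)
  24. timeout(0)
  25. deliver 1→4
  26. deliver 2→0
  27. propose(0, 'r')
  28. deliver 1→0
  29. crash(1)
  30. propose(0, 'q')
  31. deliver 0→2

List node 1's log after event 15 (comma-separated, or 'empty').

empty

after 1 — propose(0,'x'): n0:coor/t1/[-]
after 2 — deliver 0→3: n3:part/t1/[-]
after 3 — deliver 3→0: ·
after 4 — deliver 0→4: n4:part/t1/[-]
after 5 — deliver 4→0: ·
after 6 — deliver 0→1: n1:part/t1/[-]
after 7 — deliver 1→0: ·
after 8 — deliver 0→2: n2:part/t1/[-]
after 9 — deliver 2→0: n0:coor/t1/[x]
after 10 — deliver 0→4: n4:part/t1/[x]
after 11 — deliver 0→2: n2:part/t1/[x]
after 12 — deliver 1→4: ·
after 13 — timeout(0): n0:coor/t2/[x]
after 14 — timeout(0): n0:coor/t3/[x]
after 15 — timeout(0): n0:coor/t4/[x]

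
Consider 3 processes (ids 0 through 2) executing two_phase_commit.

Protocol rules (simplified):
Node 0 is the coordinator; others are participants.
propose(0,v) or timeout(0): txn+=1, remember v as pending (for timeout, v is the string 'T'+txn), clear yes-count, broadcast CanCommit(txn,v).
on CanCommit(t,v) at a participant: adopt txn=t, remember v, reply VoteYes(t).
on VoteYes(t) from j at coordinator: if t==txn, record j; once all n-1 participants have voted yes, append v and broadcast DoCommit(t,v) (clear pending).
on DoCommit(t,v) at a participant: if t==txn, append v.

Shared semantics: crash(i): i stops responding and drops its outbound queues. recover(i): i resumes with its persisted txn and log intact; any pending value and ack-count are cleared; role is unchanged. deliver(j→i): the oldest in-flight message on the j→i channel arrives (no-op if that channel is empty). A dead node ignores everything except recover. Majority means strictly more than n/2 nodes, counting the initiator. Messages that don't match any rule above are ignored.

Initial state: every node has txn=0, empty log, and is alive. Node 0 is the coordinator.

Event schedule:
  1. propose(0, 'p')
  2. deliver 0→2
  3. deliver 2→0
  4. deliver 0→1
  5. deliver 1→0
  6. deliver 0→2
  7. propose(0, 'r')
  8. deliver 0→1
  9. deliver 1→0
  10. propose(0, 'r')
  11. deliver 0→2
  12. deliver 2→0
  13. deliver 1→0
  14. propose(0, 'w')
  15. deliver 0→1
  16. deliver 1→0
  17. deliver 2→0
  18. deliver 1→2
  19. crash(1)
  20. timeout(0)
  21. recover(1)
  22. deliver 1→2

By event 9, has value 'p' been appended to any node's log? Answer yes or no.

yes

[1] propose(0,'p') → N0(coor t1 [-])
[2] deliver 0→2 → N2(part t1 [-])
[3] deliver 2→0 → ∅
[4] deliver 0→1 → N1(part t1 [-])
[5] deliver 1→0 → N0(coor t1 [p])
[6] deliver 0→2 → N2(part t1 [p])
[7] propose(0,'r') → N0(coor t2 [p])
[8] deliver 0→1 → N1(part t1 [p])
[9] deliver 1→0 → ∅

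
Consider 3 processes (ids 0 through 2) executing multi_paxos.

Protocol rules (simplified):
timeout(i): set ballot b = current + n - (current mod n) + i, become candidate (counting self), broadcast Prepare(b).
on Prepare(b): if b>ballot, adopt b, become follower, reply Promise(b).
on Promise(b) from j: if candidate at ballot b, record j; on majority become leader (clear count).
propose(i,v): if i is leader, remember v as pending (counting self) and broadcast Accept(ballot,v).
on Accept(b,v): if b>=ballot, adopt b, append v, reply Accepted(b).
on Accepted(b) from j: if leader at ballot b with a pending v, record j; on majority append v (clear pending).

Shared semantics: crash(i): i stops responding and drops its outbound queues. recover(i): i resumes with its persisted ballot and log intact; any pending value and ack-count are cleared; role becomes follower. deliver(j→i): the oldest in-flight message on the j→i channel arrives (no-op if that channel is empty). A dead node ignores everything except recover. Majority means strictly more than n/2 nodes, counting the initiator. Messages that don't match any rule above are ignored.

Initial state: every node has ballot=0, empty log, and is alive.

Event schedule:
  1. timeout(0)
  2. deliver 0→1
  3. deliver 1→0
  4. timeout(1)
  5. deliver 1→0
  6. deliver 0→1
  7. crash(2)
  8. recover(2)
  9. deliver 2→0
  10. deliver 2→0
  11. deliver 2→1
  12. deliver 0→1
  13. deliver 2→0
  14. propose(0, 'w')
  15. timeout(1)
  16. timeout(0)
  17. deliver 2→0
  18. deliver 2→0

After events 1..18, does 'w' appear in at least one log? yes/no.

[1] timeout(0) → N0(cand b3 [-])
[2] deliver 0→1 → N1(foll b3 [-])
[3] deliver 1→0 → N0(lead b3 [-])
[4] timeout(1) → N1(cand b7 [-])
[5] deliver 1→0 → N0(foll b7 [-])
[6] deliver 0→1 → N1(lead b7 [-])
[7] crash(2) → N2(✗foll b0 [-])
[8] recover(2) → N2(foll b0 [-])
[9] deliver 2→0 → ∅
[10] deliver 2→0 → ∅
[11] deliver 2→1 → ∅
[12] deliver 0→1 → ∅
[13] deliver 2→0 → ∅
[14] propose(0,'w') → ∅
[15] timeout(1) → N1(cand b10 [-])
[16] timeout(0) → N0(cand b9 [-])
[17] deliver 2→0 → ∅
[18] deliver 2→0 → ∅

no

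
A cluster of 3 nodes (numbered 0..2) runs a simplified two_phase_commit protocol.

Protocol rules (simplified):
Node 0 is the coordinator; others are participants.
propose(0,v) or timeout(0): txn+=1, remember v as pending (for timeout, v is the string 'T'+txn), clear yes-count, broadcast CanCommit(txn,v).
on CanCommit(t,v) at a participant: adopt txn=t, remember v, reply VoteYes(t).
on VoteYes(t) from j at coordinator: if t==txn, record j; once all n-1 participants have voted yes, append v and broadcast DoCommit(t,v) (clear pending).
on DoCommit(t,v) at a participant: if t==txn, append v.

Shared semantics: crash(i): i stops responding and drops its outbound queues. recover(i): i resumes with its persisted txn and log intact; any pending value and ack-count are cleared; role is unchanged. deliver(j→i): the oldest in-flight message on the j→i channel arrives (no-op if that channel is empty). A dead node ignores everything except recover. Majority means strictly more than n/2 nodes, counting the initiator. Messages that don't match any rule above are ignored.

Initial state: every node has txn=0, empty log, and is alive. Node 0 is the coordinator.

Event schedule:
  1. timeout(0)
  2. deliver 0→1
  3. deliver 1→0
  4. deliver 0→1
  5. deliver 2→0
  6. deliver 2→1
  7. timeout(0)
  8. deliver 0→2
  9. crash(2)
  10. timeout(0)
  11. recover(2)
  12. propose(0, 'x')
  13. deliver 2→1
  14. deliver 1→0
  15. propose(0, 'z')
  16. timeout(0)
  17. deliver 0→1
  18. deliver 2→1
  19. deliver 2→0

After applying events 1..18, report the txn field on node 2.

1

1. timeout(0):  <0:coor t1 ->
2. deliver 0→1:  <1:part t1 ->
3. deliver 1→0:  nop
4. deliver 0→1:  nop
5. deliver 2→0:  nop
6. deliver 2→1:  nop
7. timeout(0):  <0:coor t2 ->
8. deliver 0→2:  <2:part t1 ->
9. crash(2):  <2:✗part t1 ->
10. timeout(0):  <0:coor t3 ->
11. recover(2):  <2:part t1 ->
12. propose(0,'x'):  <0:coor t4 ->
13. deliver 2→1:  nop
14. deliver 1→0:  nop
15. propose(0,'z'):  <0:coor t5 ->
16. timeout(0):  <0:coor t6 ->
17. deliver 0→1:  <1:part t2 ->
18. deliver 2→1:  nop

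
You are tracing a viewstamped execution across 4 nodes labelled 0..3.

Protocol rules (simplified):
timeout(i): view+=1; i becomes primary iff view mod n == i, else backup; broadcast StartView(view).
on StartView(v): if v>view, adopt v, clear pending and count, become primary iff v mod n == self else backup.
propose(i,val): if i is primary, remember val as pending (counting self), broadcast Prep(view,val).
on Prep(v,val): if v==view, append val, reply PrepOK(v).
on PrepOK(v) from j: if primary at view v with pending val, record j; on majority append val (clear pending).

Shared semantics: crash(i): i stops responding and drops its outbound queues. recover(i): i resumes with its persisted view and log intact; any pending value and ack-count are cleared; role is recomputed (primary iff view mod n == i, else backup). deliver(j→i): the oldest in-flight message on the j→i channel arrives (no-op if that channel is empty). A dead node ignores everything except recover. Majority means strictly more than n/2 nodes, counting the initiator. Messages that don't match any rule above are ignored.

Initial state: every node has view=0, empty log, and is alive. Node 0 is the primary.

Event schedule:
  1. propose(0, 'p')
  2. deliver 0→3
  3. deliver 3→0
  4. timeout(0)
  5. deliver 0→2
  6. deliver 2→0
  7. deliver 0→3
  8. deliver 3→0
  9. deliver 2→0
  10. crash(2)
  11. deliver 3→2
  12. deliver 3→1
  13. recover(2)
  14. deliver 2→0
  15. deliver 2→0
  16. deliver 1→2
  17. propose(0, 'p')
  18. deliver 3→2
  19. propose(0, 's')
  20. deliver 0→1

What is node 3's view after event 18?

e1 propose(0,'p'): ·
e2 deliver 0→3: 3[back,v=0,p]
e3 deliver 3→0: ·
e4 timeout(0): 0[back,v=1,-]
e5 deliver 0→2: 2[back,v=0,p]
e6 deliver 2→0: ·
e7 deliver 0→3: 3[back,v=1,p]
e8 deliver 3→0: ·
e9 deliver 2→0: ·
e10 crash(2): 2[✗back,v=0,p]
e11 deliver 3→2: ·
e12 deliver 3→1: ·
e13 recover(2): 2[back,v=0,p]
e14 deliver 2→0: ·
e15 deliver 2→0: ·
e16 deliver 1→2: ·
e17 propose(0,'p'): ·
e18 deliver 3→2: ·

1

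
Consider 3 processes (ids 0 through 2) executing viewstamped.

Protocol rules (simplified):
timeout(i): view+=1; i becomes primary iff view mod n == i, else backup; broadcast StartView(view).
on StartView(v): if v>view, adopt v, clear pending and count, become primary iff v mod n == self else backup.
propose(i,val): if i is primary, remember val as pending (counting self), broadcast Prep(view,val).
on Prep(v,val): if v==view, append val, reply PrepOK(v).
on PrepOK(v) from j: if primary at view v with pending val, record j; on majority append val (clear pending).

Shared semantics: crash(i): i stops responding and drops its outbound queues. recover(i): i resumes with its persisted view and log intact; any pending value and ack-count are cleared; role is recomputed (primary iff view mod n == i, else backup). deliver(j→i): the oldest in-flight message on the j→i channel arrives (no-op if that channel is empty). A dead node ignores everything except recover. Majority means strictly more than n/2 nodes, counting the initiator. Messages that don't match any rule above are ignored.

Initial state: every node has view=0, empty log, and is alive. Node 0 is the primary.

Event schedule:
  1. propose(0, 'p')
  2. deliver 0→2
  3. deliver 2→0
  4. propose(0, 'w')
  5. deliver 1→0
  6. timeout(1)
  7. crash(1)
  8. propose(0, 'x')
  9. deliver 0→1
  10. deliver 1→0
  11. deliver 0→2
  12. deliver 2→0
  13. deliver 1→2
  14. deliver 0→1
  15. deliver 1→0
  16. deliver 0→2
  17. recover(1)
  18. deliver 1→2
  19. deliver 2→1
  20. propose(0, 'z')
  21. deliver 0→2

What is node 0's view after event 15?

e1 propose(0,'p'): ·
e2 deliver 0→2: 2[back,v=0,p]
e3 deliver 2→0: 0[prim,v=0,p]
e4 propose(0,'w'): ·
e5 deliver 1→0: ·
e6 timeout(1): 1[prim,v=1,-]
e7 crash(1): 1[✗prim,v=1,-]
e8 propose(0,'x'): ·
e9 deliver 0→1: ·
e10 deliver 1→0: ·
e11 deliver 0→2: 2[back,v=0,p,w]
e12 deliver 2→0: 0[prim,v=0,p,x]
e13 deliver 1→2: ·
e14 deliver 0→1: ·
e15 deliver 1→0: ·

0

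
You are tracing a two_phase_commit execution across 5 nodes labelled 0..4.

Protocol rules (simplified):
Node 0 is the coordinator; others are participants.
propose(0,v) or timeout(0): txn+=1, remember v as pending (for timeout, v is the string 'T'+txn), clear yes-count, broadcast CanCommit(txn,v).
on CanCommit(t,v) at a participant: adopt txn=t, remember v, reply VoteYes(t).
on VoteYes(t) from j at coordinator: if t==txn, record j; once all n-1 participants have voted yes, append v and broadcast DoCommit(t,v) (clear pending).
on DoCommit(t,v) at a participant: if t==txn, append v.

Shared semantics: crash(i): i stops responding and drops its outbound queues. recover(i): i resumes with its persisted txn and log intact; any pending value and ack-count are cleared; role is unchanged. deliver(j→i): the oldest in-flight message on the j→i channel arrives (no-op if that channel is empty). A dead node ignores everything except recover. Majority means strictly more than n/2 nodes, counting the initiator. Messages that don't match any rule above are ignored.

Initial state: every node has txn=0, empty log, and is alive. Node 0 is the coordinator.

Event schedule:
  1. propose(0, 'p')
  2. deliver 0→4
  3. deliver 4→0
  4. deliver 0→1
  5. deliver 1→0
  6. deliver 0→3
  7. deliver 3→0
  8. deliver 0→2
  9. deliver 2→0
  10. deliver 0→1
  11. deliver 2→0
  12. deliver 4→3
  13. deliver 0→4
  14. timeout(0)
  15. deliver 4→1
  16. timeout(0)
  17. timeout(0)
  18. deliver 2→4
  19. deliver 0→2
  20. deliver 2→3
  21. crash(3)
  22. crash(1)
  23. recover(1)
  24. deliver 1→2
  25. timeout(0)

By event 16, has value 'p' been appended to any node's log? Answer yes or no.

yes

after 1 — propose(0,'p'): n0:coor/t1/[-]
after 2 — deliver 0→4: n4:part/t1/[-]
after 3 — deliver 4→0: ·
after 4 — deliver 0→1: n1:part/t1/[-]
after 5 — deliver 1→0: ·
after 6 — deliver 0→3: n3:part/t1/[-]
after 7 — deliver 3→0: ·
after 8 — deliver 0→2: n2:part/t1/[-]
after 9 — deliver 2→0: n0:coor/t1/[p]
after 10 — deliver 0→1: n1:part/t1/[p]
after 11 — deliver 2→0: ·
after 12 — deliver 4→3: ·
after 13 — deliver 0→4: n4:part/t1/[p]
after 14 — timeout(0): n0:coor/t2/[p]
after 15 — deliver 4→1: ·
after 16 — timeout(0): n0:coor/t3/[p]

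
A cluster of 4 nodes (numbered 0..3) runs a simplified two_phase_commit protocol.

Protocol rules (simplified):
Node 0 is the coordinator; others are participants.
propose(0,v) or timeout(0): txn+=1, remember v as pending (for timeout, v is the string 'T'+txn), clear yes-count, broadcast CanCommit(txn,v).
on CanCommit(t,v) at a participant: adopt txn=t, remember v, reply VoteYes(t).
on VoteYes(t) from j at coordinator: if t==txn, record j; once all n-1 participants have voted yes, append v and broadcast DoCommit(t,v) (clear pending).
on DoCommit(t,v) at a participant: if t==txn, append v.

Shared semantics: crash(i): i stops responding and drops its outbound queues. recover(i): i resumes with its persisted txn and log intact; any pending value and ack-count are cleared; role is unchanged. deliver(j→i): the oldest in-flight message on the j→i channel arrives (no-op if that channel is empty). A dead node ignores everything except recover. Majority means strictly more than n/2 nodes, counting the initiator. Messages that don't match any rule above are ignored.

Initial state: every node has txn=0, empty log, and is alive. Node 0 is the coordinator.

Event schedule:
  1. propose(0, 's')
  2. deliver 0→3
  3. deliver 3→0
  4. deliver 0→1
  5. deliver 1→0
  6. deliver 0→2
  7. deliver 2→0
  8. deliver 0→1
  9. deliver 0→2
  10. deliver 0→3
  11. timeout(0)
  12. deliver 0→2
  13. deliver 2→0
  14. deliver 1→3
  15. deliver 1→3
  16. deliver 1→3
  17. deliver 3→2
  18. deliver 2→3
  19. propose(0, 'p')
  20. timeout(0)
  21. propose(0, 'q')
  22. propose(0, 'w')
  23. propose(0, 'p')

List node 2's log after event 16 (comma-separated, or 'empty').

[1] propose(0,'s') → N0(coor t1 [-])
[2] deliver 0→3 → N3(part t1 [-])
[3] deliver 3→0 → ∅
[4] deliver 0→1 → N1(part t1 [-])
[5] deliver 1→0 → ∅
[6] deliver 0→2 → N2(part t1 [-])
[7] deliver 2→0 → N0(coor t1 [s])
[8] deliver 0→1 → N1(part t1 [s])
[9] deliver 0→2 → N2(part t1 [s])
[10] deliver 0→3 → N3(part t1 [s])
[11] timeout(0) → N0(coor t2 [s])
[12] deliver 0→2 → N2(part t2 [s])
[13] deliver 2→0 → ∅
[14] deliver 1→3 → ∅
[15] deliver 1→3 → ∅
[16] deliver 1→3 → ∅

s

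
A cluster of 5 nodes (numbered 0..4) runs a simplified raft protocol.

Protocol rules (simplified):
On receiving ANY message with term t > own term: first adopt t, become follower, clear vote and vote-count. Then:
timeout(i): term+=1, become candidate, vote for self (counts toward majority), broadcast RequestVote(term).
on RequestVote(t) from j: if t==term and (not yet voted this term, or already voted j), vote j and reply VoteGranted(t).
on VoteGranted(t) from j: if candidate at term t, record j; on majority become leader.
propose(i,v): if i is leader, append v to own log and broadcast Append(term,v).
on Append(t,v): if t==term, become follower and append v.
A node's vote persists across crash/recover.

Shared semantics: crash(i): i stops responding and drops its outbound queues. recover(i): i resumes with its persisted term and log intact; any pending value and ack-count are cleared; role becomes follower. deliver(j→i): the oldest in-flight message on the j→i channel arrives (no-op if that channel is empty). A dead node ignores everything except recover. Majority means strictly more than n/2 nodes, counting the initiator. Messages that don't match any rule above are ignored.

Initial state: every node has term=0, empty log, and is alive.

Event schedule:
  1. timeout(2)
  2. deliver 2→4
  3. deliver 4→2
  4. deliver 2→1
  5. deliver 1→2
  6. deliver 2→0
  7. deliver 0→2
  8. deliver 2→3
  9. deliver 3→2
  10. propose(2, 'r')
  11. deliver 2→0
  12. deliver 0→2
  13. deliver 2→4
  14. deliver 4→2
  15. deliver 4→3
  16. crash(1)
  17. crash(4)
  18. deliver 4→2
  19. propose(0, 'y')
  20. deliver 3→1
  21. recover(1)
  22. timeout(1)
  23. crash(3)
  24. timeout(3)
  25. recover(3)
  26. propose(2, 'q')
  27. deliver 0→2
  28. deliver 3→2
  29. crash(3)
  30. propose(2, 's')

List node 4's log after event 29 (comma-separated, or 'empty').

e1 timeout(2): 2[cand,t=1,-]
e2 deliver 2→4: 4[foll,t=1,-]
e3 deliver 4→2: ·
e4 deliver 2→1: 1[foll,t=1,-]
e5 deliver 1→2: 2[lead,t=1,-]
e6 deliver 2→0: 0[foll,t=1,-]
e7 deliver 0→2: ·
e8 deliver 2→3: 3[foll,t=1,-]
e9 deliver 3→2: ·
e10 propose(2,'r'): 2[lead,t=1,r]
e11 deliver 2→0: 0[foll,t=1,r]
e12 deliver 0→2: ·
e13 deliver 2→4: 4[foll,t=1,r]
e14 deliver 4→2: ·
e15 deliver 4→3: ·
e16 crash(1): 1[✗foll,t=1,-]
e17 crash(4): 4[✗foll,t=1,r]
e18 deliver 4→2: ·
e19 propose(0,'y'): ·
e20 deliver 3→1: ·
e21 recover(1): 1[foll,t=1,-]
e22 timeout(1): 1[cand,t=2,-]
e23 crash(3): 3[✗foll,t=1,-]
e24 timeout(3): ·
e25 recover(3): 3[foll,t=1,-]
e26 propose(2,'q'): 2[lead,t=1,r,q]
e27 deliver 0→2: ·
e28 deliver 3→2: ·
e29 crash(3): 3[✗foll,t=1,-]

r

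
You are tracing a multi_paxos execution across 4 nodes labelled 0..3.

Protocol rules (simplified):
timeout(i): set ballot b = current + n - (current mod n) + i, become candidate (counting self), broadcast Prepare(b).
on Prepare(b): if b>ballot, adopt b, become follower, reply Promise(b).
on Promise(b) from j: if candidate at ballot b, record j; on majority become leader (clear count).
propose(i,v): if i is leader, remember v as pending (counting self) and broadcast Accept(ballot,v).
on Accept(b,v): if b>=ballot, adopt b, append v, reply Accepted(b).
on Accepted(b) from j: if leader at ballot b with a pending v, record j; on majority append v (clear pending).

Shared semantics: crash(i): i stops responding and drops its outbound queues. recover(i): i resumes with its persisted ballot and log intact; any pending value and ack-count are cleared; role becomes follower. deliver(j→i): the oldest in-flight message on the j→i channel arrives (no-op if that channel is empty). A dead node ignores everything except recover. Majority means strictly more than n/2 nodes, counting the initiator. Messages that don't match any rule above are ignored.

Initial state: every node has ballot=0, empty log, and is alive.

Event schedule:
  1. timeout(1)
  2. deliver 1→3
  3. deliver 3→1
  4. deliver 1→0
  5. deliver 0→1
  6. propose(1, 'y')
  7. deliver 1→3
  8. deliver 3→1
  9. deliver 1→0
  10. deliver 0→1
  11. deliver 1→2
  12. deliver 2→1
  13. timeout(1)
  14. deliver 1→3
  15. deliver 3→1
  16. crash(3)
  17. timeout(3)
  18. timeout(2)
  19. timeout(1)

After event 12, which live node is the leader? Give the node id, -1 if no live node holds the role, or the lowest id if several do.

1

e1 timeout(1): 1[cand,b=5,-]
e2 deliver 1→3: 3[foll,b=5,-]
e3 deliver 3→1: ·
e4 deliver 1→0: 0[foll,b=5,-]
e5 deliver 0→1: 1[lead,b=5,-]
e6 propose(1,'y'): ·
e7 deliver 1→3: 3[foll,b=5,y]
e8 deliver 3→1: ·
e9 deliver 1→0: 0[foll,b=5,y]
e10 deliver 0→1: 1[lead,b=5,y]
e11 deliver 1→2: 2[foll,b=5,-]
e12 deliver 2→1: ·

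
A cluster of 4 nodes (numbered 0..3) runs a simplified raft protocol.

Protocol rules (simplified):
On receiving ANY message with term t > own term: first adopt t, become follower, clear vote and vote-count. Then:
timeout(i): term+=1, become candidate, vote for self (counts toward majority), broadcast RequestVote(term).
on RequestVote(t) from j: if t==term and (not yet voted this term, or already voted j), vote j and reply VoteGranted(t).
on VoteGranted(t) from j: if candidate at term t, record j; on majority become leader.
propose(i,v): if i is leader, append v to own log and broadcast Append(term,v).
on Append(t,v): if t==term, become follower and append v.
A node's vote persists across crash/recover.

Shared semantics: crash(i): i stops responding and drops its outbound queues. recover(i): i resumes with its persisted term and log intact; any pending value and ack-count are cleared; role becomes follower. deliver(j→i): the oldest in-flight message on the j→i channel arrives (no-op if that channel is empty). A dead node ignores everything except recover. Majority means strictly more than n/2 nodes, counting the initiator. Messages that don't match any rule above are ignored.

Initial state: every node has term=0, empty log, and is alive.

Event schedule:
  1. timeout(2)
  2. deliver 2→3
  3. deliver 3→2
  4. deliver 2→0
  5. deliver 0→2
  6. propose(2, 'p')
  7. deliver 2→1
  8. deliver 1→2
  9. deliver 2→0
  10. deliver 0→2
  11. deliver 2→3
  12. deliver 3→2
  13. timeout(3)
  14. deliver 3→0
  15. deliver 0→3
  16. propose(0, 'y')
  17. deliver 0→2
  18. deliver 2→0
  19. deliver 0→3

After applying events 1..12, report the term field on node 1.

1

1. timeout(2):  <2:cand t1 ->
2. deliver 2→3:  <3:foll t1 ->
3. deliver 3→2:  nop
4. deliver 2→0:  <0:foll t1 ->
5. deliver 0→2:  <2:lead t1 ->
6. propose(2,'p'):  <2:lead t1 p>
7. deliver 2→1:  <1:foll t1 ->
8. deliver 1→2:  nop
9. deliver 2→0:  <0:foll t1 p>
10. deliver 0→2:  nop
11. deliver 2→3:  <3:foll t1 p>
12. deliver 3→2:  nop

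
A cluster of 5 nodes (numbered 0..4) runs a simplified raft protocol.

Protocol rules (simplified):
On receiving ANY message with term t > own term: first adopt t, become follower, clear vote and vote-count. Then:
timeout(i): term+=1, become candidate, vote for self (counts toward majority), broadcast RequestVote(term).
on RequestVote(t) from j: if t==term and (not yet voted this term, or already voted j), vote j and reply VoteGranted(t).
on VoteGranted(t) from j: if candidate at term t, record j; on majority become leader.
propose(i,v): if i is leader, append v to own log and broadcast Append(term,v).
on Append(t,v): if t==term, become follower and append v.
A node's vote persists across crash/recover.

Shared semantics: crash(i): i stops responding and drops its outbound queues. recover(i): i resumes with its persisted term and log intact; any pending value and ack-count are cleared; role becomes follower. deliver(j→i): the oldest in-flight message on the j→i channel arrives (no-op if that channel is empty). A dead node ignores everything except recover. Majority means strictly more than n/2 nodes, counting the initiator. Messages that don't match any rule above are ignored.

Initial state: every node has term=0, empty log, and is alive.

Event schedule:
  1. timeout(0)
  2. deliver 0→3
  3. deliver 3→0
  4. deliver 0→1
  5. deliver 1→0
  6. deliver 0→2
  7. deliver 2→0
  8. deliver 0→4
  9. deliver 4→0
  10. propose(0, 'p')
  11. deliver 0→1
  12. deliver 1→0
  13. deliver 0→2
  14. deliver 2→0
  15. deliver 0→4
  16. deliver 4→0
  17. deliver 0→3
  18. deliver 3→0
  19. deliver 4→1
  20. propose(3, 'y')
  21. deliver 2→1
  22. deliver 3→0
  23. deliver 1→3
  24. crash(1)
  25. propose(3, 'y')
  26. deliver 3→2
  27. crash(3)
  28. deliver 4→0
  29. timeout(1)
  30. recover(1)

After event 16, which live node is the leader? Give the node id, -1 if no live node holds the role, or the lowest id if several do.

[1] timeout(0) → N0(cand t1 [-])
[2] deliver 0→3 → N3(foll t1 [-])
[3] deliver 3→0 → ∅
[4] deliver 0→1 → N1(foll t1 [-])
[5] deliver 1→0 → N0(lead t1 [-])
[6] deliver 0→2 → N2(foll t1 [-])
[7] deliver 2→0 → ∅
[8] deliver 0→4 → N4(foll t1 [-])
[9] deliver 4→0 → ∅
[10] propose(0,'p') → N0(lead t1 [p])
[11] deliver 0→1 → N1(foll t1 [p])
[12] deliver 1→0 → ∅
[13] deliver 0→2 → N2(foll t1 [p])
[14] deliver 2→0 → ∅
[15] deliver 0→4 → N4(foll t1 [p])
[16] deliver 4→0 → ∅

0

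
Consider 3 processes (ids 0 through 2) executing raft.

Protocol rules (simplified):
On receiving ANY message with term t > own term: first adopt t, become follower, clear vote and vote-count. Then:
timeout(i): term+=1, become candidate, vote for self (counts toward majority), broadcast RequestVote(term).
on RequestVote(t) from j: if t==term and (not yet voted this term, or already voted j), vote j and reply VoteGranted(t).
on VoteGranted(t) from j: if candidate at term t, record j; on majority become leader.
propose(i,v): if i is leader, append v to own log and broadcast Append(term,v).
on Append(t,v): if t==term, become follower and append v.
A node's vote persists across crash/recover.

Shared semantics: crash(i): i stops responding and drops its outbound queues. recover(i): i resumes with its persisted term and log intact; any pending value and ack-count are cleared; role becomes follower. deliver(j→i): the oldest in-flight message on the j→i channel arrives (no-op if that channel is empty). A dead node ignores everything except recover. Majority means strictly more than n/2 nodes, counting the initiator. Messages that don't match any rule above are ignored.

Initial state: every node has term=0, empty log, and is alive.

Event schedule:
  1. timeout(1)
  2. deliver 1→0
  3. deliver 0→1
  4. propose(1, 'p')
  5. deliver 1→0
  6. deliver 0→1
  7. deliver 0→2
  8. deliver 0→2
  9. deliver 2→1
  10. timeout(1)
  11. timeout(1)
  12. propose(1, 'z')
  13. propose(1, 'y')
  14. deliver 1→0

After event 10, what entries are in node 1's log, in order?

p

1. timeout(1):  <1:cand t1 ->
2. deliver 1→0:  <0:foll t1 ->
3. deliver 0→1:  <1:lead t1 ->
4. propose(1,'p'):  <1:lead t1 p>
5. deliver 1→0:  <0:foll t1 p>
6. deliver 0→1:  nop
7. deliver 0→2:  nop
8. deliver 0→2:  nop
9. deliver 2→1:  nop
10. timeout(1):  <1:cand t2 p>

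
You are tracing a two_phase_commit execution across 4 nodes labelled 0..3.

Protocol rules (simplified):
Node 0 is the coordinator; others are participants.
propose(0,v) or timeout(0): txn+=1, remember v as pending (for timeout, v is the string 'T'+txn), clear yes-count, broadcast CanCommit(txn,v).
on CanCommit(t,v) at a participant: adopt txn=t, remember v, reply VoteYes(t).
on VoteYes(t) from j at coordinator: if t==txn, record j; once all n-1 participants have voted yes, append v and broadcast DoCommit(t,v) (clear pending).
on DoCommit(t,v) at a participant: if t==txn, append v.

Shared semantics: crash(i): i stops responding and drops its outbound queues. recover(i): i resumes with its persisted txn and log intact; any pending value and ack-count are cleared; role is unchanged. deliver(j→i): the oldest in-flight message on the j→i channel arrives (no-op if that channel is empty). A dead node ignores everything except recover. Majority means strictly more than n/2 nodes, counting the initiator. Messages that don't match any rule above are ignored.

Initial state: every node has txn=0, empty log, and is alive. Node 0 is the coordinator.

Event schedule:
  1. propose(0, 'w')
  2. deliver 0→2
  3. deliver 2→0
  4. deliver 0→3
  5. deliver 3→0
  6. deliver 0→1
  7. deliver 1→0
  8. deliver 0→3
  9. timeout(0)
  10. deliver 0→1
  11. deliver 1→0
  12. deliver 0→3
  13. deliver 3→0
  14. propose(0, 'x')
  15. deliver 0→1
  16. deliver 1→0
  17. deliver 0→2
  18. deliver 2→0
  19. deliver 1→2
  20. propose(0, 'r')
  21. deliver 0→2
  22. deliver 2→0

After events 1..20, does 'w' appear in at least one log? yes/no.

after 1 — propose(0,'w'): n0:coor/t1/[-]
after 2 — deliver 0→2: n2:part/t1/[-]
after 3 — deliver 2→0: ·
after 4 — deliver 0→3: n3:part/t1/[-]
after 5 — deliver 3→0: ·
after 6 — deliver 0→1: n1:part/t1/[-]
after 7 — deliver 1→0: n0:coor/t1/[w]
after 8 — deliver 0→3: n3:part/t1/[w]
after 9 — timeout(0): n0:coor/t2/[w]
after 10 — deliver 0→1: n1:part/t1/[w]
after 11 — deliver 1→0: ·
after 12 — deliver 0→3: n3:part/t2/[w]
after 13 — deliver 3→0: ·
after 14 — propose(0,'x'): n0:coor/t3/[w]
after 15 — deliver 0→1: n1:part/t2/[w]
after 16 — deliver 1→0: ·
after 17 — deliver 0→2: n2:part/t1/[w]
after 18 — deliver 2→0: ·
after 19 — deliver 1→2: ·
after 20 — propose(0,'r'): n0:coor/t4/[w]

yes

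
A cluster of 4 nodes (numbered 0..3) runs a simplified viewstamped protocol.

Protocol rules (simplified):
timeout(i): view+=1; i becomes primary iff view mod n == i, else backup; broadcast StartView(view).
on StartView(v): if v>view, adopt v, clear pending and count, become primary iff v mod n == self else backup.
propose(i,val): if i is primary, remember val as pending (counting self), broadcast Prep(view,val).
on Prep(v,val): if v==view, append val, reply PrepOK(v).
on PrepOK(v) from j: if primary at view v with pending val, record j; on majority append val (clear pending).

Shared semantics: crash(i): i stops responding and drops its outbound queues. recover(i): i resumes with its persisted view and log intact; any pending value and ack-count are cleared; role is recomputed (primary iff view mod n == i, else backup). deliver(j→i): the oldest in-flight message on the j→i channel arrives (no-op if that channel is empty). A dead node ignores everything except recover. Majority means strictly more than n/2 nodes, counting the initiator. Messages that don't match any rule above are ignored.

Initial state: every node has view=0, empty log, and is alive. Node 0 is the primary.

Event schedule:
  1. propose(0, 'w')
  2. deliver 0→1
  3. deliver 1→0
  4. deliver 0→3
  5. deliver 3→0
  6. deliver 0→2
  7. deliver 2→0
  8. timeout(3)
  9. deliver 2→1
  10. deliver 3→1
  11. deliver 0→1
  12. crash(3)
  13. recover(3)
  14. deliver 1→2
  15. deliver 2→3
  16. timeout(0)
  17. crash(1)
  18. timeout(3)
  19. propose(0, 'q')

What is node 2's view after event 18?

[1] propose(0,'w') → ∅
[2] deliver 0→1 → N1(back v0 [w])
[3] deliver 1→0 → ∅
[4] deliver 0→3 → N3(back v0 [w])
[5] deliver 3→0 → N0(prim v0 [w])
[6] deliver 0→2 → N2(back v0 [w])
[7] deliver 2→0 → ∅
[8] timeout(3) → N3(back v1 [w])
[9] deliver 2→1 → ∅
[10] deliver 3→1 → N1(prim v1 [w])
[11] deliver 0→1 → ∅
[12] crash(3) → N3(✗back v1 [w])
[13] recover(3) → N3(back v1 [w])
[14] deliver 1→2 → ∅
[15] deliver 2→3 → ∅
[16] timeout(0) → N0(back v1 [w])
[17] crash(1) → N1(✗prim v1 [w])
[18] timeout(3) → N3(back v2 [w])

0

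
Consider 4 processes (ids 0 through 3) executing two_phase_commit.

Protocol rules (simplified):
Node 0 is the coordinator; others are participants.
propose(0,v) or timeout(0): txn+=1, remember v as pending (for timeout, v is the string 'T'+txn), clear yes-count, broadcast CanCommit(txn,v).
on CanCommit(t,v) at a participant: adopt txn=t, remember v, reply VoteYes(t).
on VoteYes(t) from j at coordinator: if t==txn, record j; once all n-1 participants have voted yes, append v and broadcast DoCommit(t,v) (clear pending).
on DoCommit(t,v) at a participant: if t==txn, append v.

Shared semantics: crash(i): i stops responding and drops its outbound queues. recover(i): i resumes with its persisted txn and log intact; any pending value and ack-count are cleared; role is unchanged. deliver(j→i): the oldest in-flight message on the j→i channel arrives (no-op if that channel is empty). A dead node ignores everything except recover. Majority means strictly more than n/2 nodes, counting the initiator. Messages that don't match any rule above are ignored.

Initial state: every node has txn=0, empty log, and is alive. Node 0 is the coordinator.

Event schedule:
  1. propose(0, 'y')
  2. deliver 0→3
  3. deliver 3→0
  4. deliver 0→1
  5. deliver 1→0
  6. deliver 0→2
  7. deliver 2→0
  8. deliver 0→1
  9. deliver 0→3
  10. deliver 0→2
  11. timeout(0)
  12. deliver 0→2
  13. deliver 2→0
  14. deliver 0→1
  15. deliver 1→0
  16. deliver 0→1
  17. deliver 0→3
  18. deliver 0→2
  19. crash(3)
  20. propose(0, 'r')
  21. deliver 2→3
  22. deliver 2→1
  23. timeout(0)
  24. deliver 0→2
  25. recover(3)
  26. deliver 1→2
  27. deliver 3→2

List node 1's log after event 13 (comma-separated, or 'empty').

y

step 1 propose(0,'y'): 0={coor,t=1,log=-}
step 2 deliver 0→3: 3={part,t=1,log=-}
step 3 deliver 3→0: —
step 4 deliver 0→1: 1={part,t=1,log=-}
step 5 deliver 1→0: —
step 6 deliver 0→2: 2={part,t=1,log=-}
step 7 deliver 2→0: 0={coor,t=1,log=y}
step 8 deliver 0→1: 1={part,t=1,log=y}
step 9 deliver 0→3: 3={part,t=1,log=y}
step 10 deliver 0→2: 2={part,t=1,log=y}
step 11 timeout(0): 0={coor,t=2,log=y}
step 12 deliver 0→2: 2={part,t=2,log=y}
step 13 deliver 2→0: —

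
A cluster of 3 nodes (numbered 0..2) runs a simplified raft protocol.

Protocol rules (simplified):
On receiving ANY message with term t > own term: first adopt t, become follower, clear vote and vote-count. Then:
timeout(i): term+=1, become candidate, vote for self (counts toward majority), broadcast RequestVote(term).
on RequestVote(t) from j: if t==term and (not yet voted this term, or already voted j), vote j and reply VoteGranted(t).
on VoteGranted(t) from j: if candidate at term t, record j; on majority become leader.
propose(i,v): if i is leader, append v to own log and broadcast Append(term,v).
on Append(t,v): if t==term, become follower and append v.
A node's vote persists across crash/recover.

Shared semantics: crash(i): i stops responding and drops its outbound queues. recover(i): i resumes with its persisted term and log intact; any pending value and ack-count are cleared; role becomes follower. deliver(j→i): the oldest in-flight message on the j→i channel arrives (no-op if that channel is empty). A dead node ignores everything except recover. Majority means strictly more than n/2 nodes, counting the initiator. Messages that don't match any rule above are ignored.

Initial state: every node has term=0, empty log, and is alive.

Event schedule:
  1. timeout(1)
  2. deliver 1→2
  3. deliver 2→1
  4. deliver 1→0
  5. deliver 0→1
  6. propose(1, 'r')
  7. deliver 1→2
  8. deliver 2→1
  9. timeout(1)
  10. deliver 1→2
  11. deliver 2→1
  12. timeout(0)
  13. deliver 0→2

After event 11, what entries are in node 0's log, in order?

empty

step 1 timeout(1): 1={cand,t=1,log=-}
step 2 deliver 1→2: 2={foll,t=1,log=-}
step 3 deliver 2→1: 1={lead,t=1,log=-}
step 4 deliver 1→0: 0={foll,t=1,log=-}
step 5 deliver 0→1: —
step 6 propose(1,'r'): 1={lead,t=1,log=r}
step 7 deliver 1→2: 2={foll,t=1,log=r}
step 8 deliver 2→1: —
step 9 timeout(1): 1={cand,t=2,log=r}
step 10 deliver 1→2: 2={foll,t=2,log=r}
step 11 deliver 2→1: 1={lead,t=2,log=r}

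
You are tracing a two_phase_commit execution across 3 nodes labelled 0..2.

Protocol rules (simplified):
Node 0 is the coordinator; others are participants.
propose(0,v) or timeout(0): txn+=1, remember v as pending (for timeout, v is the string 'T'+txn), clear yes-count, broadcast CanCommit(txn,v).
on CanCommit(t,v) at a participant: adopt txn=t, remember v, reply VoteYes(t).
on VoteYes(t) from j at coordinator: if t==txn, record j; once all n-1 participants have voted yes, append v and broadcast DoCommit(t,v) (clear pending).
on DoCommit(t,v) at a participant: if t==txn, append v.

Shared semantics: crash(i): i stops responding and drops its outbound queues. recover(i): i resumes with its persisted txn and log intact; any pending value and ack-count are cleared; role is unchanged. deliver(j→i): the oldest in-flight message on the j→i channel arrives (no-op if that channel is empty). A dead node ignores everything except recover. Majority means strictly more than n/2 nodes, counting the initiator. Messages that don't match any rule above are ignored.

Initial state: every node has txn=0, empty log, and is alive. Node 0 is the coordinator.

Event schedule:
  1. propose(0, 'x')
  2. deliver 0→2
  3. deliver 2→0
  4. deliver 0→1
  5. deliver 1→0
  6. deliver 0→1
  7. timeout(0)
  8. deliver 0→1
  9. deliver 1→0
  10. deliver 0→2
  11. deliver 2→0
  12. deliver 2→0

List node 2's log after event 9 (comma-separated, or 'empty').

after 1 — propose(0,'x'): n0:coor/t1/[-]
after 2 — deliver 0→2: n2:part/t1/[-]
after 3 — deliver 2→0: ·
after 4 — deliver 0→1: n1:part/t1/[-]
after 5 — deliver 1→0: n0:coor/t1/[x]
after 6 — deliver 0→1: n1:part/t1/[x]
after 7 — timeout(0): n0:coor/t2/[x]
after 8 — deliver 0→1: n1:part/t2/[x]
after 9 — deliver 1→0: ·

empty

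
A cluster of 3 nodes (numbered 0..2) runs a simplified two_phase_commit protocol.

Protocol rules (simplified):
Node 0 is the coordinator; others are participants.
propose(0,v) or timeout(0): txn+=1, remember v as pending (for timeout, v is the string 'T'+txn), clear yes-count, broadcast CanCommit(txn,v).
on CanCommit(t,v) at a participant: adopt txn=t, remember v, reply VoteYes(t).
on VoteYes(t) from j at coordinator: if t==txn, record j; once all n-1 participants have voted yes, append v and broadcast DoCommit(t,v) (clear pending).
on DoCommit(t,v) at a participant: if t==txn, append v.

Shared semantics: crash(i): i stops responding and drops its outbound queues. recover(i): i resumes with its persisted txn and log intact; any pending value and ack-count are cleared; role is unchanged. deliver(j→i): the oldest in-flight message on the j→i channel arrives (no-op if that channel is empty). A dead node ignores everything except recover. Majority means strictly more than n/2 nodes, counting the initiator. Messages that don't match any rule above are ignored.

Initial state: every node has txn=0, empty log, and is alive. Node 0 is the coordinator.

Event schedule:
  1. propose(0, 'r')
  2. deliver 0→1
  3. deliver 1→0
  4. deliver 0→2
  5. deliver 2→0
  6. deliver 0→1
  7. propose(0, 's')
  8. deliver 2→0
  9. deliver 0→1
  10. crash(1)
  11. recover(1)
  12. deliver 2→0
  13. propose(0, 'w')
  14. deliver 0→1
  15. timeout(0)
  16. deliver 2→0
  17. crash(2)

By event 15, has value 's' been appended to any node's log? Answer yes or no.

after 1 — propose(0,'r'): n0:coor/t1/[-]
after 2 — deliver 0→1: n1:part/t1/[-]
after 3 — deliver 1→0: ·
after 4 — deliver 0→2: n2:part/t1/[-]
after 5 — deliver 2→0: n0:coor/t1/[r]
after 6 — deliver 0→1: n1:part/t1/[r]
after 7 — propose(0,'s'): n0:coor/t2/[r]
after 8 — deliver 2→0: ·
after 9 — deliver 0→1: n1:part/t2/[r]
after 10 — crash(1): n1:✗part/t2/[r]
after 11 — recover(1): n1:part/t2/[r]
after 12 — deliver 2→0: ·
after 13 — propose(0,'w'): n0:coor/t3/[r]
after 14 — deliver 0→1: n1:part/t3/[r]
after 15 — timeout(0): n0:coor/t4/[r]

no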